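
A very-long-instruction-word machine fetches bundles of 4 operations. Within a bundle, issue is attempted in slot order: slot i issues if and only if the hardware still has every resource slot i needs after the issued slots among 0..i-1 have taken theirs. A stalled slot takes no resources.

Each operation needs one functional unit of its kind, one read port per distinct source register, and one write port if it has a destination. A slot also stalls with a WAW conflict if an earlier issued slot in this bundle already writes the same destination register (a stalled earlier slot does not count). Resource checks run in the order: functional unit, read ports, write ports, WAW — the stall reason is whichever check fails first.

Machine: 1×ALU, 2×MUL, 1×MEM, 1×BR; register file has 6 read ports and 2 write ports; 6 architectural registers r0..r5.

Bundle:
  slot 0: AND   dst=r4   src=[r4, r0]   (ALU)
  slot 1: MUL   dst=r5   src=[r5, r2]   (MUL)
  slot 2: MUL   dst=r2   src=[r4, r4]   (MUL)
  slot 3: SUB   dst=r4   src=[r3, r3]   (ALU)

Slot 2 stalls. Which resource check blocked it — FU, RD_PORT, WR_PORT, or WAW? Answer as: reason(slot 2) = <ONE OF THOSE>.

[0] ALU needs rd=2 wr=1: ok; after: ALU=0 MUL=2 MEM=1 BR=1, R=4, W=1
[1] MUL needs rd=2 wr=1: ok; after: ALU=0 MUL=1 MEM=1 BR=1, R=2, W=0
[2] MUL needs rd=1 wr=1: WR_PORT; after: ALU=0 MUL=1 MEM=1 BR=1, R=2, W=0
[3] ALU needs rd=1 wr=1: FU; after: ALU=0 MUL=1 MEM=1 BR=1, R=2, W=0

reason(slot 2) = WR_PORT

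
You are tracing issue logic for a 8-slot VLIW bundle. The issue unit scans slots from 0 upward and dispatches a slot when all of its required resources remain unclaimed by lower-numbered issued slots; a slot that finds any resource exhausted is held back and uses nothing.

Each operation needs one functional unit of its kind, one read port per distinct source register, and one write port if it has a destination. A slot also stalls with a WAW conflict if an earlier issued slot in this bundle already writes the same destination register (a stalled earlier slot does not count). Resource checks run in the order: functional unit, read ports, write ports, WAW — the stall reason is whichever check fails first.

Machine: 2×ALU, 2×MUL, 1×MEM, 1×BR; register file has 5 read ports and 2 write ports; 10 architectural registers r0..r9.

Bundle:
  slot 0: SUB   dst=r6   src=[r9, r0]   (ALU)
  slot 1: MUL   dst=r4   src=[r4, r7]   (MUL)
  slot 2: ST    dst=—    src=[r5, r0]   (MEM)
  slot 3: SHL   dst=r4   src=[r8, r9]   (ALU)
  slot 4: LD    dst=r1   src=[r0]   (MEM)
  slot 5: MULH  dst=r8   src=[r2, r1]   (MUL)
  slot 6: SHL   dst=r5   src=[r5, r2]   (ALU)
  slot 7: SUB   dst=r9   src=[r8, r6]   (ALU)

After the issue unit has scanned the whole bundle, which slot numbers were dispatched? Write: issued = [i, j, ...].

[0] ALU needs rd=2 wr=1: ok; after: ALU=1 MUL=2 MEM=1 BR=1, R=3, W=1
[1] MUL needs rd=2 wr=1: ok; after: ALU=1 MUL=1 MEM=1 BR=1, R=1, W=0
[2] MEM needs rd=2 wr=0: RD_PORT; after: ALU=1 MUL=1 MEM=1 BR=1, R=1, W=0
[3] ALU needs rd=2 wr=1: RD_PORT; after: ALU=1 MUL=1 MEM=1 BR=1, R=1, W=0
[4] MEM needs rd=1 wr=1: WR_PORT; after: ALU=1 MUL=1 MEM=1 BR=1, R=1, W=0
[5] MUL needs rd=2 wr=1: RD_PORT; after: ALU=1 MUL=1 MEM=1 BR=1, R=1, W=0
[6] ALU needs rd=2 wr=1: RD_PORT; after: ALU=1 MUL=1 MEM=1 BR=1, R=1, W=0
[7] ALU needs rd=2 wr=1: RD_PORT; after: ALU=1 MUL=1 MEM=1 BR=1, R=1, W=0

issued = [0, 1]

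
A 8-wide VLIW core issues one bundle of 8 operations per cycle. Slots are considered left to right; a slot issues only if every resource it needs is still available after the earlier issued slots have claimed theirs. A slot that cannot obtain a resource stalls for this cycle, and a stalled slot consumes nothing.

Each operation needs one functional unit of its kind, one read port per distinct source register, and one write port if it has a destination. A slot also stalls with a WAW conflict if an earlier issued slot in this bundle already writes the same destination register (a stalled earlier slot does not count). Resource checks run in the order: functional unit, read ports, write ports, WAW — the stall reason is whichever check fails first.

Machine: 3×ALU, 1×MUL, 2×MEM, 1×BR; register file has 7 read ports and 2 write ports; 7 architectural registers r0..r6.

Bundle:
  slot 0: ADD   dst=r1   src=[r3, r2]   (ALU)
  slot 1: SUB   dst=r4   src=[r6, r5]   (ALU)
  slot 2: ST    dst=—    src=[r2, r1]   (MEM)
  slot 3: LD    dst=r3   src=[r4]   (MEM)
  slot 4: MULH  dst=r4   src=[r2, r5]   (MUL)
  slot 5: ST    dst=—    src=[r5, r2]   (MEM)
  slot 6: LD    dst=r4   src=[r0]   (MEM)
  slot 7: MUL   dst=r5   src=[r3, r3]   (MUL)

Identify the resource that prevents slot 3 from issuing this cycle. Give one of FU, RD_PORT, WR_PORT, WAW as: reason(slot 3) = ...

slot 0 (ALU): ISSUE — free A2,Mu1,Ld2,B1 rp5 wp1
slot 1 (ALU): ISSUE — free A1,Mu1,Ld2,B1 rp3 wp0
slot 2 (MEM): ISSUE — free A1,Mu1,Ld1,B1 rp1 wp0
slot 3 (MEM): stall WR_PORT — free A1,Mu1,Ld1,B1 rp1 wp0
slot 4 (MUL): stall RD_PORT — free A1,Mu1,Ld1,B1 rp1 wp0
slot 5 (MEM): stall RD_PORT — free A1,Mu1,Ld1,B1 rp1 wp0
slot 6 (MEM): stall WR_PORT — free A1,Mu1,Ld1,B1 rp1 wp0
slot 7 (MUL): stall WR_PORT — free A1,Mu1,Ld1,B1 rp1 wp0

reason(slot 3) = WR_PORT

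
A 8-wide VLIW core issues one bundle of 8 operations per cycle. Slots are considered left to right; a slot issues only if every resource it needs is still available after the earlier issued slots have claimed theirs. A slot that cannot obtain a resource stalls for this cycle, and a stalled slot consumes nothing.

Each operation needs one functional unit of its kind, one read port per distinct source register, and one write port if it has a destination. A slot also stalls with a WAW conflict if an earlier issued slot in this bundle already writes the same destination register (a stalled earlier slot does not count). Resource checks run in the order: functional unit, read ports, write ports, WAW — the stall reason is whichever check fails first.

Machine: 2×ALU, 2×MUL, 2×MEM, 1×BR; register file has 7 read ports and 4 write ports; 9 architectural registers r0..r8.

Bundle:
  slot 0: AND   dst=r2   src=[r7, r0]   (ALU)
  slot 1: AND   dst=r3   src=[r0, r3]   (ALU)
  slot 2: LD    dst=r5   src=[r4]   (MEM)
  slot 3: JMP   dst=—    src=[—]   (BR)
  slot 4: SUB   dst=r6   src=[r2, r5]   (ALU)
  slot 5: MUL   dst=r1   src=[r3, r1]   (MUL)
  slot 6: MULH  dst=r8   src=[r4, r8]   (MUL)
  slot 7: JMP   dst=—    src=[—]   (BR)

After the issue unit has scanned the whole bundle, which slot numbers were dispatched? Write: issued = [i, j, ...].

issued = [0, 1, 2, 3, 5]

slot 0 (ALU): ISSUE — free A1,Mu2,Ld2,B1 rp5 wp3
slot 1 (ALU): ISSUE — free A0,Mu2,Ld2,B1 rp3 wp2
slot 2 (MEM): ISSUE — free A0,Mu2,Ld1,B1 rp2 wp1
slot 3 (BR): ISSUE — free A0,Mu2,Ld1,B0 rp2 wp1
slot 4 (ALU): stall FU — free A0,Mu2,Ld1,B0 rp2 wp1
slot 5 (MUL): ISSUE — free A0,Mu1,Ld1,B0 rp0 wp0
slot 6 (MUL): stall RD_PORT — free A0,Mu1,Ld1,B0 rp0 wp0
slot 7 (BR): stall FU — free A0,Mu1,Ld1,B0 rp0 wp0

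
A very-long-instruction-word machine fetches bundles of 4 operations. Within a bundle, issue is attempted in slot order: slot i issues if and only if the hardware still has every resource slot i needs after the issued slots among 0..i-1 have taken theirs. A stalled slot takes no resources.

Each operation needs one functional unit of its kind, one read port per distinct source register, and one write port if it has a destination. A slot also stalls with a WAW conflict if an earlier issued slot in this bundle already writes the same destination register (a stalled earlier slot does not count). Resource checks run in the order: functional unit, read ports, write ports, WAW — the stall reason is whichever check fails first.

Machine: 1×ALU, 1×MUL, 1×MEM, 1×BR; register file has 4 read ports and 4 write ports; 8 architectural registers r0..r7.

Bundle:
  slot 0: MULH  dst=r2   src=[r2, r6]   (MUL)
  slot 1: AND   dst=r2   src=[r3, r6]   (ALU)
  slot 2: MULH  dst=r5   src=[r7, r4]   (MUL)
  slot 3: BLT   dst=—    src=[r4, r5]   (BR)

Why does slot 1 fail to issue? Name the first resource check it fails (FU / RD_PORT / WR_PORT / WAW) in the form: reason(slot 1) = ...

reason(slot 1) = WAW

#0 MUL src=r2,r6 dispatched  <A:1 Mu:0 Ld:1 B:1 rd:2 wr:3>
#1 ALU src=r3,r6 held:WAW  <A:1 Mu:0 Ld:1 B:1 rd:2 wr:3>
#2 MUL src=r7,r4 held:FU  <A:1 Mu:0 Ld:1 B:1 rd:2 wr:3>
#3 BR src=r4,r5 dispatched  <A:1 Mu:0 Ld:1 B:0 rd:0 wr:3>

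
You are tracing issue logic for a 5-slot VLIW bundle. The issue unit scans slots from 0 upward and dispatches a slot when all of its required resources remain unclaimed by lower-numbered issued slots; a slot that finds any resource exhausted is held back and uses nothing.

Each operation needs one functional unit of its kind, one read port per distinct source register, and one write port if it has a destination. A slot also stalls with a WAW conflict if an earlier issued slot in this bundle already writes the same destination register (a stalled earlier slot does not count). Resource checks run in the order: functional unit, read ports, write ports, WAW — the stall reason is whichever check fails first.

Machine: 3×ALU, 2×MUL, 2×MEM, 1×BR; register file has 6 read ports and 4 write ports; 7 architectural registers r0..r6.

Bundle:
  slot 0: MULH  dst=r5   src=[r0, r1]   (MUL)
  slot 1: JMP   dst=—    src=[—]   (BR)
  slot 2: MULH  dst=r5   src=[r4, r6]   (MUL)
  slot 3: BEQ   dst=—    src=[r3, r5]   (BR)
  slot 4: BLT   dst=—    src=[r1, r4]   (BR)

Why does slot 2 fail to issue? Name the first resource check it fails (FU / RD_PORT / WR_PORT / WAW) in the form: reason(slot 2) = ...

reason(slot 2) = WAW

(0) want 1×MUL +2rd +1wr — yes → AL3|MU1|ME2|BR1|rd4|wr3
(1) want 1×BR +0rd +0wr — yes → AL3|MU1|ME2|BR0|rd4|wr3
(2) want 1×MUL +2rd +1wr — WAW → AL3|MU1|ME2|BR0|rd4|wr3
(3) want 1×BR +2rd +0wr — FU → AL3|MU1|ME2|BR0|rd4|wr3
(4) want 1×BR +2rd +0wr — FU → AL3|MU1|ME2|BR0|rd4|wr3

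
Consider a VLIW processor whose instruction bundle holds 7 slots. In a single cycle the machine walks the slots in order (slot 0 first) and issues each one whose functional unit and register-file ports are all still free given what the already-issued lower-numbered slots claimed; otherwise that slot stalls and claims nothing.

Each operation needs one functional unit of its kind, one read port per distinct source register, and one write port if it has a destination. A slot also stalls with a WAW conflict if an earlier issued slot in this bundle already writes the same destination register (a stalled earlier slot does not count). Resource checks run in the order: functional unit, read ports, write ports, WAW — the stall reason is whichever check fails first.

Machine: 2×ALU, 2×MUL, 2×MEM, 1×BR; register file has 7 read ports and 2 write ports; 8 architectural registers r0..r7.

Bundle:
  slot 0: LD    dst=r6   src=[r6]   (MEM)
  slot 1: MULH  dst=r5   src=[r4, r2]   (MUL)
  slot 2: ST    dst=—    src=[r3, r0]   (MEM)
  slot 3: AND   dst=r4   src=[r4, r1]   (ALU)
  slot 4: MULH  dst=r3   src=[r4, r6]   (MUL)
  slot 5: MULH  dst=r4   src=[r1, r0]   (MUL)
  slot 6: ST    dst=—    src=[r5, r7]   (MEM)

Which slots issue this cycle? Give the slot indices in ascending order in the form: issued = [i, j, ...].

issued = [0, 1, 2]

[0] MEM needs rd=1 wr=1: ok; after: ALU=2 MUL=2 MEM=1 BR=1, R=6, W=1
[1] MUL needs rd=2 wr=1: ok; after: ALU=2 MUL=1 MEM=1 BR=1, R=4, W=0
[2] MEM needs rd=2 wr=0: ok; after: ALU=2 MUL=1 MEM=0 BR=1, R=2, W=0
[3] ALU needs rd=2 wr=1: WR_PORT; after: ALU=2 MUL=1 MEM=0 BR=1, R=2, W=0
[4] MUL needs rd=2 wr=1: WR_PORT; after: ALU=2 MUL=1 MEM=0 BR=1, R=2, W=0
[5] MUL needs rd=2 wr=1: WR_PORT; after: ALU=2 MUL=1 MEM=0 BR=1, R=2, W=0
[6] MEM needs rd=2 wr=0: FU; after: ALU=2 MUL=1 MEM=0 BR=1, R=2, W=0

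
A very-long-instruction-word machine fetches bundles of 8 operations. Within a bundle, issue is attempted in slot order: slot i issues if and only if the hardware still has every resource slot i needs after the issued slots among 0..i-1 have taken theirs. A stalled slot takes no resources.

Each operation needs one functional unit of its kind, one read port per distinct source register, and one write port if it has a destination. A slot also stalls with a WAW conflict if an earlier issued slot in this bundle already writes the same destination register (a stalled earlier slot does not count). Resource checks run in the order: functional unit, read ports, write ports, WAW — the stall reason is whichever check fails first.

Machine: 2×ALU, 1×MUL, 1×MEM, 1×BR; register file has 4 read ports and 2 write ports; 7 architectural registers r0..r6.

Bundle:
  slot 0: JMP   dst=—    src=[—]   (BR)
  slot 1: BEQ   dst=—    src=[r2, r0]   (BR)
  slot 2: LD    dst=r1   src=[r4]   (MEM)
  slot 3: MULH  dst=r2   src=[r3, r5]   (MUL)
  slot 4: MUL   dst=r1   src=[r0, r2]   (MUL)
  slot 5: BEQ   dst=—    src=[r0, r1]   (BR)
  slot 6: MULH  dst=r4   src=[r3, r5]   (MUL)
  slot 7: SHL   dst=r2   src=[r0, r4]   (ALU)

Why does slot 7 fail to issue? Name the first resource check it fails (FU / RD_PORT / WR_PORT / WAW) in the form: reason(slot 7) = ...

reason(slot 7) = RD_PORT

[0] BR needs rd=0 wr=0: ok; after: ALU=2 MUL=1 MEM=1 BR=0, R=4, W=2
[1] BR needs rd=2 wr=0: FU; after: ALU=2 MUL=1 MEM=1 BR=0, R=4, W=2
[2] MEM needs rd=1 wr=1: ok; after: ALU=2 MUL=1 MEM=0 BR=0, R=3, W=1
[3] MUL needs rd=2 wr=1: ok; after: ALU=2 MUL=0 MEM=0 BR=0, R=1, W=0
[4] MUL needs rd=2 wr=1: FU; after: ALU=2 MUL=0 MEM=0 BR=0, R=1, W=0
[5] BR needs rd=2 wr=0: FU; after: ALU=2 MUL=0 MEM=0 BR=0, R=1, W=0
[6] MUL needs rd=2 wr=1: FU; after: ALU=2 MUL=0 MEM=0 BR=0, R=1, W=0
[7] ALU needs rd=2 wr=1: RD_PORT; after: ALU=2 MUL=0 MEM=0 BR=0, R=1, W=0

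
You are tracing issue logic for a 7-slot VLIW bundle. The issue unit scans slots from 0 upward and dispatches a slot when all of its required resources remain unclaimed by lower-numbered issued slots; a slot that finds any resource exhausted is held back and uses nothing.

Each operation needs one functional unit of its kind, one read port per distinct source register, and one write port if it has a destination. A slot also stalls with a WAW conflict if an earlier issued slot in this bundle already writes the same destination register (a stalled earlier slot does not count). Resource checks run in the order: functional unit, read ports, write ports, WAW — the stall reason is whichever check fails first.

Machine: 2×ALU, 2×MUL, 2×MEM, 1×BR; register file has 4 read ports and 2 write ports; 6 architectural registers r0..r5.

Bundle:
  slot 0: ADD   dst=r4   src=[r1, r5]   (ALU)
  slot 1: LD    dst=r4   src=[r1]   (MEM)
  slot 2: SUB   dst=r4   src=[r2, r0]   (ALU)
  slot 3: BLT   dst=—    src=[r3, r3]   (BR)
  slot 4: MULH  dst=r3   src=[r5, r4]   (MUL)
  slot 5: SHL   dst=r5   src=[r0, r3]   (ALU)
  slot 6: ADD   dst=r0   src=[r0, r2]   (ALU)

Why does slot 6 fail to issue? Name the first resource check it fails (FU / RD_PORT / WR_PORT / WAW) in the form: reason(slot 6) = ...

reason(slot 6) = RD_PORT

  0. ALU→r4 ⇒ go  {1A/2Mu/2Ld/1B | 2r 1w}
  1. MEM→r4 ⇒ no(WAW)  {1A/2Mu/2Ld/1B | 2r 1w}
  2. ALU→r4 ⇒ no(WAW)  {1A/2Mu/2Ld/1B | 2r 1w}
  3. BR ⇒ go  {1A/2Mu/2Ld/0B | 1r 1w}
  4. MUL→r3 ⇒ no(RD_PORT)  {1A/2Mu/2Ld/0B | 1r 1w}
  5. ALU→r5 ⇒ no(RD_PORT)  {1A/2Mu/2Ld/0B | 1r 1w}
  6. ALU→r0 ⇒ no(RD_PORT)  {1A/2Mu/2Ld/0B | 1r 1w}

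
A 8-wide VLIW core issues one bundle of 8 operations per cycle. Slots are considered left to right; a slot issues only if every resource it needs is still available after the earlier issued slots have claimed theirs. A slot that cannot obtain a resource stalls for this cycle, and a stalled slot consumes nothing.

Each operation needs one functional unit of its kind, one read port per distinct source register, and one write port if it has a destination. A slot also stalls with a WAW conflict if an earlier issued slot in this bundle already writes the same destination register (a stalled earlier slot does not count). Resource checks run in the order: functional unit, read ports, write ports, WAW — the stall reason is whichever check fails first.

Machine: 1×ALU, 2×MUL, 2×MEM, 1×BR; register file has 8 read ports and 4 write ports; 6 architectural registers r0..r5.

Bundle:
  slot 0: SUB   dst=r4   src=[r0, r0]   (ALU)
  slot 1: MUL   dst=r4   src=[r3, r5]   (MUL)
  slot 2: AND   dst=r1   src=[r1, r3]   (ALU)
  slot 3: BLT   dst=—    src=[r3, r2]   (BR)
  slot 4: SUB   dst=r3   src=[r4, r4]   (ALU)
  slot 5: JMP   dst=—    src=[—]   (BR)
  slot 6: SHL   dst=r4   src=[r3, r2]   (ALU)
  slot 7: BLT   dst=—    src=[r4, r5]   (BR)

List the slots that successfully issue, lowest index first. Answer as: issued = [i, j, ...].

  0. ALU→r4 ⇒ go  {0A/2Mu/2Ld/1B | 7r 3w}
  1. MUL→r4 ⇒ no(WAW)  {0A/2Mu/2Ld/1B | 7r 3w}
  2. ALU→r1 ⇒ no(FU)  {0A/2Mu/2Ld/1B | 7r 3w}
  3. BR ⇒ go  {0A/2Mu/2Ld/0B | 5r 3w}
  4. ALU→r3 ⇒ no(FU)  {0A/2Mu/2Ld/0B | 5r 3w}
  5. BR ⇒ no(FU)  {0A/2Mu/2Ld/0B | 5r 3w}
  6. ALU→r4 ⇒ no(FU)  {0A/2Mu/2Ld/0B | 5r 3w}
  7. BR ⇒ no(FU)  {0A/2Mu/2Ld/0B | 5r 3w}

issued = [0, 3]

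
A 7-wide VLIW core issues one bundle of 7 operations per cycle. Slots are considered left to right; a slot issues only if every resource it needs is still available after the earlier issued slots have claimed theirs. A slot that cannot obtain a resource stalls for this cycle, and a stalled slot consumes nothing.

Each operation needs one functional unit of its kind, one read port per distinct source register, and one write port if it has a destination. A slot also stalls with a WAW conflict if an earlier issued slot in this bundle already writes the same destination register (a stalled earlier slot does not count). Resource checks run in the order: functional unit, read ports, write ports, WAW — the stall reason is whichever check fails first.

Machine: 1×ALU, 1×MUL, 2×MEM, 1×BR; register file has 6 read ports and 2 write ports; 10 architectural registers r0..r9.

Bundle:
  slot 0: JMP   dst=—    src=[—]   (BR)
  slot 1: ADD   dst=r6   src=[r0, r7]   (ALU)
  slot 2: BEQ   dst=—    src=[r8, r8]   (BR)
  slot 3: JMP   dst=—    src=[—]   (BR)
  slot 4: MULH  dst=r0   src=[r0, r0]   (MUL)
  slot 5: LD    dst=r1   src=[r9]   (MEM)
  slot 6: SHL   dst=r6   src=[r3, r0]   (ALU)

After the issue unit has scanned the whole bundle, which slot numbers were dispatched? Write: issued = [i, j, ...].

[0] BR needs rd=0 wr=0: ok; after: ALU=1 MUL=1 MEM=2 BR=0, R=6, W=2
[1] ALU needs rd=2 wr=1: ok; after: ALU=0 MUL=1 MEM=2 BR=0, R=4, W=1
[2] BR needs rd=1 wr=0: FU; after: ALU=0 MUL=1 MEM=2 BR=0, R=4, W=1
[3] BR needs rd=0 wr=0: FU; after: ALU=0 MUL=1 MEM=2 BR=0, R=4, W=1
[4] MUL needs rd=1 wr=1: ok; after: ALU=0 MUL=0 MEM=2 BR=0, R=3, W=0
[5] MEM needs rd=1 wr=1: WR_PORT; after: ALU=0 MUL=0 MEM=2 BR=0, R=3, W=0
[6] ALU needs rd=2 wr=1: FU; after: ALU=0 MUL=0 MEM=2 BR=0, R=3, W=0

issued = [0, 1, 4]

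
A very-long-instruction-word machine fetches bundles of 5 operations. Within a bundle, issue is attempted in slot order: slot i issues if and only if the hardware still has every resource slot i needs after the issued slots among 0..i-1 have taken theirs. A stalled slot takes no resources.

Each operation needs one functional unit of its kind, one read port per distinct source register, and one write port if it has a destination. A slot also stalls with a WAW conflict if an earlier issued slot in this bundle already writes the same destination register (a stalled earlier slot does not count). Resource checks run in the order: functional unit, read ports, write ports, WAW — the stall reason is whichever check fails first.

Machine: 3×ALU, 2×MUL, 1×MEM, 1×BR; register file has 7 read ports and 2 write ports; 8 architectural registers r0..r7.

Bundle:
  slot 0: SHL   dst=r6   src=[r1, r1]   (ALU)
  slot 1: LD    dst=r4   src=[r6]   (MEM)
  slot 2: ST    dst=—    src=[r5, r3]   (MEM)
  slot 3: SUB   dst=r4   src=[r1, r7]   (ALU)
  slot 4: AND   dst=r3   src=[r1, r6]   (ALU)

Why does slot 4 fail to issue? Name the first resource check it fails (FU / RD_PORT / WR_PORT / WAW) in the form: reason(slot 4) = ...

reason(slot 4) = WR_PORT

[0] ALU needs rd=1 wr=1: ok; after: ALU=2 MUL=2 MEM=1 BR=1, R=6, W=1
[1] MEM needs rd=1 wr=1: ok; after: ALU=2 MUL=2 MEM=0 BR=1, R=5, W=0
[2] MEM needs rd=2 wr=0: FU; after: ALU=2 MUL=2 MEM=0 BR=1, R=5, W=0
[3] ALU needs rd=2 wr=1: WR_PORT; after: ALU=2 MUL=2 MEM=0 BR=1, R=5, W=0
[4] ALU needs rd=2 wr=1: WR_PORT; after: ALU=2 MUL=2 MEM=0 BR=1, R=5, W=0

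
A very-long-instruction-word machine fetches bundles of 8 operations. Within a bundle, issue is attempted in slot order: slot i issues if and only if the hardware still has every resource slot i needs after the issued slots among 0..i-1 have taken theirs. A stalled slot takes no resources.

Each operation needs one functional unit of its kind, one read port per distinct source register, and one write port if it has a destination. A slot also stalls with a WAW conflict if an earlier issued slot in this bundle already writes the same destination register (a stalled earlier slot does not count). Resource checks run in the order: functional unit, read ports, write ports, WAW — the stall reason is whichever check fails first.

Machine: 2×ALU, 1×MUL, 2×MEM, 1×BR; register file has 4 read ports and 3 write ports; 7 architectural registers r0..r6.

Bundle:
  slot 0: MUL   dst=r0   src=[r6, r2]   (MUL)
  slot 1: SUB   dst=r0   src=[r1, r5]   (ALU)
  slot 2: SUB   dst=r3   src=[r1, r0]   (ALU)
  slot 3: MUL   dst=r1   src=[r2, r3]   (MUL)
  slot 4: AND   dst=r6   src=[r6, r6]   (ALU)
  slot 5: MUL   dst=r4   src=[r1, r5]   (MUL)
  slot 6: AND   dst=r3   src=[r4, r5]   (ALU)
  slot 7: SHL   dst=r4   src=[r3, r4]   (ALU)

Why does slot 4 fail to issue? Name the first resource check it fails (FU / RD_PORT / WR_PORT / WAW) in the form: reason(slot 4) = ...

slot 0 (MUL): ISSUE — free A2,Mu0,Ld2,B1 rp2 wp2
slot 1 (ALU): stall WAW — free A2,Mu0,Ld2,B1 rp2 wp2
slot 2 (ALU): ISSUE — free A1,Mu0,Ld2,B1 rp0 wp1
slot 3 (MUL): stall FU — free A1,Mu0,Ld2,B1 rp0 wp1
slot 4 (ALU): stall RD_PORT — free A1,Mu0,Ld2,B1 rp0 wp1
slot 5 (MUL): stall FU — free A1,Mu0,Ld2,B1 rp0 wp1
slot 6 (ALU): stall RD_PORT — free A1,Mu0,Ld2,B1 rp0 wp1
slot 7 (ALU): stall RD_PORT — free A1,Mu0,Ld2,B1 rp0 wp1

reason(slot 4) = RD_PORT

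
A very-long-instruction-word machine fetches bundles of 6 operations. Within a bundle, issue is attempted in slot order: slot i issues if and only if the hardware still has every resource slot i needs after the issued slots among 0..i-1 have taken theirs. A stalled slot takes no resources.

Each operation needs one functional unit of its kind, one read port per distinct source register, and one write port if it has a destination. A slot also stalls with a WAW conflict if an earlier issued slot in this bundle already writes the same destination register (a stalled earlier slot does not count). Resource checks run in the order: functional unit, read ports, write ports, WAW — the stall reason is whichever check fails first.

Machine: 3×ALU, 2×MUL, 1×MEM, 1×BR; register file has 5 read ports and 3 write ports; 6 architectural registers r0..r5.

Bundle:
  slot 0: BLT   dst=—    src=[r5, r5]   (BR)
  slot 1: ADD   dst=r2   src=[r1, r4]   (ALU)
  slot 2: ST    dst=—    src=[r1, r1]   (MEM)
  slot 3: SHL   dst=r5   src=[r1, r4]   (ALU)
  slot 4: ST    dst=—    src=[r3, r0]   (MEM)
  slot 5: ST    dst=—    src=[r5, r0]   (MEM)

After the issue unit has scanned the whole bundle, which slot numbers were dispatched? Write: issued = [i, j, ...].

issued = [0, 1, 2]

#0 BR src=r5,r5 dispatched  <A:3 Mu:2 Ld:1 B:0 rd:4 wr:3>
#1 ALU src=r1,r4 dispatched  <A:2 Mu:2 Ld:1 B:0 rd:2 wr:2>
#2 MEM src=r1,r1 dispatched  <A:2 Mu:2 Ld:0 B:0 rd:1 wr:2>
#3 ALU src=r1,r4 held:RD_PORT  <A:2 Mu:2 Ld:0 B:0 rd:1 wr:2>
#4 MEM src=r3,r0 held:FU  <A:2 Mu:2 Ld:0 B:0 rd:1 wr:2>
#5 MEM src=r5,r0 held:FU  <A:2 Mu:2 Ld:0 B:0 rd:1 wr:2>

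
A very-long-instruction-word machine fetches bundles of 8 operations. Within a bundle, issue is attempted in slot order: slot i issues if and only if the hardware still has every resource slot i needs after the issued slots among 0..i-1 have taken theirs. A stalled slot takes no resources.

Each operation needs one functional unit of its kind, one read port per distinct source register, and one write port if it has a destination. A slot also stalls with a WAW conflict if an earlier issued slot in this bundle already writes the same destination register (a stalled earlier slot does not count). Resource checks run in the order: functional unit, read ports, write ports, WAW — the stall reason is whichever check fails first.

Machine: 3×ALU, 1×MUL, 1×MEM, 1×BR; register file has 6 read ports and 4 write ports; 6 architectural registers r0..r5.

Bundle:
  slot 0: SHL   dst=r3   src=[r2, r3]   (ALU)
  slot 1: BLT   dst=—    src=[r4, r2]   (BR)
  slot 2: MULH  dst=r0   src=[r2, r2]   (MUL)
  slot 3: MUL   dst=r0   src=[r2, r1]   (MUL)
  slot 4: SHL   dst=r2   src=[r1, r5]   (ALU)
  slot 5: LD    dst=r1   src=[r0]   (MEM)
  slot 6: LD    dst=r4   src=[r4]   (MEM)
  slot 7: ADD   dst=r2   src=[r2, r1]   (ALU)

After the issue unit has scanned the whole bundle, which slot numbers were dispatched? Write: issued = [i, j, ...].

issued = [0, 1, 2, 5]

  0. ALU→r3 ⇒ go  {2A/1Mu/1Ld/1B | 4r 3w}
  1. BR ⇒ go  {2A/1Mu/1Ld/0B | 2r 3w}
  2. MUL→r0 ⇒ go  {2A/0Mu/1Ld/0B | 1r 2w}
  3. MUL→r0 ⇒ no(FU)  {2A/0Mu/1Ld/0B | 1r 2w}
  4. ALU→r2 ⇒ no(RD_PORT)  {2A/0Mu/1Ld/0B | 1r 2w}
  5. MEM→r1 ⇒ go  {2A/0Mu/0Ld/0B | 0r 1w}
  6. MEM→r4 ⇒ no(FU)  {2A/0Mu/0Ld/0B | 0r 1w}
  7. ALU→r2 ⇒ no(RD_PORT)  {2A/0Mu/0Ld/0B | 0r 1w}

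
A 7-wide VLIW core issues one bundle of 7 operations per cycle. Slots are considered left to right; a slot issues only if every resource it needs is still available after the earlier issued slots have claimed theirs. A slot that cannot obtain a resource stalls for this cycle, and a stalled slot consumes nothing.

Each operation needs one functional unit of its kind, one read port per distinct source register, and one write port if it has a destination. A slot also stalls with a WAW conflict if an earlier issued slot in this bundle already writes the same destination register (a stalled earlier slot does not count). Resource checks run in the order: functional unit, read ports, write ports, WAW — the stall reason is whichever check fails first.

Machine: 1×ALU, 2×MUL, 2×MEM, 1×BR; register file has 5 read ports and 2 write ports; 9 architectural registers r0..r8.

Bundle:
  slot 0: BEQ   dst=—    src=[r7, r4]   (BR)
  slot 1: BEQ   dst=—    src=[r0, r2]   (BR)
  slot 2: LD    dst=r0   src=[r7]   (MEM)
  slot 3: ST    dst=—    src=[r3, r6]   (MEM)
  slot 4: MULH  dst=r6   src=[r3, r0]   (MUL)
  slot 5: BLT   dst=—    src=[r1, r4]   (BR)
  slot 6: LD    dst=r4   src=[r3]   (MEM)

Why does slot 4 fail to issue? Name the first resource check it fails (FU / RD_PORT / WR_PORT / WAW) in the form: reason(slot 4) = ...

reason(slot 4) = RD_PORT

slot 0 (BR): ISSUE — free A1,Mu2,Ld2,B0 rp3 wp2
slot 1 (BR): stall FU — free A1,Mu2,Ld2,B0 rp3 wp2
slot 2 (MEM): ISSUE — free A1,Mu2,Ld1,B0 rp2 wp1
slot 3 (MEM): ISSUE — free A1,Mu2,Ld0,B0 rp0 wp1
slot 4 (MUL): stall RD_PORT — free A1,Mu2,Ld0,B0 rp0 wp1
slot 5 (BR): stall FU — free A1,Mu2,Ld0,B0 rp0 wp1
slot 6 (MEM): stall FU — free A1,Mu2,Ld0,B0 rp0 wp1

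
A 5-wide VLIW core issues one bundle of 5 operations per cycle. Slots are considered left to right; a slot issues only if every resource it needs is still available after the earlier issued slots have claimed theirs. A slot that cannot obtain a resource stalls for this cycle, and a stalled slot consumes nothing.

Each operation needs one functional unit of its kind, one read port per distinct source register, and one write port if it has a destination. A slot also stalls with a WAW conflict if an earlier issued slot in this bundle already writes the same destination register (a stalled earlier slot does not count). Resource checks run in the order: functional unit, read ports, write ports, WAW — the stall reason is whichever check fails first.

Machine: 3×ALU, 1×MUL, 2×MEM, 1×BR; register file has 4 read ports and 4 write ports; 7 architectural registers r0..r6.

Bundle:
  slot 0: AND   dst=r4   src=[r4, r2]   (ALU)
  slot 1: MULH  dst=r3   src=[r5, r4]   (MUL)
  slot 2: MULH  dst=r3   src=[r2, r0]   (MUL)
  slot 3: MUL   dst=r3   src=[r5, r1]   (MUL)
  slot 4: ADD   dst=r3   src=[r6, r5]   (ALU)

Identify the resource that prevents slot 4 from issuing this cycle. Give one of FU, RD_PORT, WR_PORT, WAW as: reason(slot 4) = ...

reason(slot 4) = RD_PORT

slot 0 (ALU): ISSUE — free A2,Mu1,Ld2,B1 rp2 wp3
slot 1 (MUL): ISSUE — free A2,Mu0,Ld2,B1 rp0 wp2
slot 2 (MUL): stall FU — free A2,Mu0,Ld2,B1 rp0 wp2
slot 3 (MUL): stall FU — free A2,Mu0,Ld2,B1 rp0 wp2
slot 4 (ALU): stall RD_PORT — free A2,Mu0,Ld2,B1 rp0 wp2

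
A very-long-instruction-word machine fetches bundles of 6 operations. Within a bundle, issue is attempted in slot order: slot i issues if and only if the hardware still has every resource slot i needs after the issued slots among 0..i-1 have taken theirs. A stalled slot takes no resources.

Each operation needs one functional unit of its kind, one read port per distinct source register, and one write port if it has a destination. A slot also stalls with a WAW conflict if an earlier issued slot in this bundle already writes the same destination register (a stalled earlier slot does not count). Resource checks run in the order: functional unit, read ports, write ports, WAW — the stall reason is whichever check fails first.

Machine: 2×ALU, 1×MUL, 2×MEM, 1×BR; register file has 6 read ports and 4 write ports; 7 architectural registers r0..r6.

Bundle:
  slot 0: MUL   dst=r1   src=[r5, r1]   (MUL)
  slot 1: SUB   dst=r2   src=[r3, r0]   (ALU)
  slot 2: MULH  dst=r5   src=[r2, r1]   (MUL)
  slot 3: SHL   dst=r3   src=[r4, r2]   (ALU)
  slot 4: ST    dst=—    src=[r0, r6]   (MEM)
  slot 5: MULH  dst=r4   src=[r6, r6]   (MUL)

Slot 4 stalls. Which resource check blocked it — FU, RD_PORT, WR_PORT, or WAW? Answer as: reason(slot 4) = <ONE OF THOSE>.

reason(slot 4) = RD_PORT

[0] MUL needs rd=2 wr=1: ok; after: ALU=2 MUL=0 MEM=2 BR=1, R=4, W=3
[1] ALU needs rd=2 wr=1: ok; after: ALU=1 MUL=0 MEM=2 BR=1, R=2, W=2
[2] MUL needs rd=2 wr=1: FU; after: ALU=1 MUL=0 MEM=2 BR=1, R=2, W=2
[3] ALU needs rd=2 wr=1: ok; after: ALU=0 MUL=0 MEM=2 BR=1, R=0, W=1
[4] MEM needs rd=2 wr=0: RD_PORT; after: ALU=0 MUL=0 MEM=2 BR=1, R=0, W=1
[5] MUL needs rd=1 wr=1: FU; after: ALU=0 MUL=0 MEM=2 BR=1, R=0, W=1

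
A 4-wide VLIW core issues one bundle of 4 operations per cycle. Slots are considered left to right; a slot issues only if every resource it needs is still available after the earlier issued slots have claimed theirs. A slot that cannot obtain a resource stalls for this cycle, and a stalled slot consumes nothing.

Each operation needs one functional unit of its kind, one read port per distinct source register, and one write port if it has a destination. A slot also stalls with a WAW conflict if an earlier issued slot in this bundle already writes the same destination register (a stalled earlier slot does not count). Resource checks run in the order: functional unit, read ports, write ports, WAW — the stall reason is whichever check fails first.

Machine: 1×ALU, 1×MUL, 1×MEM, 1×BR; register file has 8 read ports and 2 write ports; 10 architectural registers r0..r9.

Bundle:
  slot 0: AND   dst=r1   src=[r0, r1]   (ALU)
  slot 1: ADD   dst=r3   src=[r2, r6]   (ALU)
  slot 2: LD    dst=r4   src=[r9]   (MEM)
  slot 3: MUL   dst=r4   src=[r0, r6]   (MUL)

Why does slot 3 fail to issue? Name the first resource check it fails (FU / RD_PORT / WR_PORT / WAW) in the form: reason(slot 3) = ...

(0) want 1×ALU +2rd +1wr — yes → AL0|MU1|ME1|BR1|rd6|wr1
(1) want 1×ALU +2rd +1wr — FU → AL0|MU1|ME1|BR1|rd6|wr1
(2) want 1×MEM +1rd +1wr — yes → AL0|MU1|ME0|BR1|rd5|wr0
(3) want 1×MUL +2rd +1wr — WR_PORT → AL0|MU1|ME0|BR1|rd5|wr0

reason(slot 3) = WR_PORT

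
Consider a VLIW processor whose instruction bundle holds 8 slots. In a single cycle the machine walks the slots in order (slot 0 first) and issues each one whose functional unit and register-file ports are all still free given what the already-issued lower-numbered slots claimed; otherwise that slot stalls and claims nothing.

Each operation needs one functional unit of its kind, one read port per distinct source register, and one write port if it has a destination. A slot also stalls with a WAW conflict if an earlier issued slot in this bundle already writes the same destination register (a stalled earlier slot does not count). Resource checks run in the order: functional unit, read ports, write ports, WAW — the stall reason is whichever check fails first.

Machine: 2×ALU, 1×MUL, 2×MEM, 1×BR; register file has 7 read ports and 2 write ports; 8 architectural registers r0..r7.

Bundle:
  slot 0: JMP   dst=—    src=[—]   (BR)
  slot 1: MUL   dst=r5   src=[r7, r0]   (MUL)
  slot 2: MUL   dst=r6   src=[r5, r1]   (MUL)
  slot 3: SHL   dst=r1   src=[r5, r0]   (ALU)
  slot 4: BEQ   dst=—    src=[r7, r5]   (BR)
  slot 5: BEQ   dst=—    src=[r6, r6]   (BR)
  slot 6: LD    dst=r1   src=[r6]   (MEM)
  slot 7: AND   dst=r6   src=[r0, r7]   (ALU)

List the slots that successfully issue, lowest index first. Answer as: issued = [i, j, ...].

[0] BR needs rd=0 wr=0: ok; after: ALU=2 MUL=1 MEM=2 BR=0, R=7, W=2
[1] MUL needs rd=2 wr=1: ok; after: ALU=2 MUL=0 MEM=2 BR=0, R=5, W=1
[2] MUL needs rd=2 wr=1: FU; after: ALU=2 MUL=0 MEM=2 BR=0, R=5, W=1
[3] ALU needs rd=2 wr=1: ok; after: ALU=1 MUL=0 MEM=2 BR=0, R=3, W=0
[4] BR needs rd=2 wr=0: FU; after: ALU=1 MUL=0 MEM=2 BR=0, R=3, W=0
[5] BR needs rd=1 wr=0: FU; after: ALU=1 MUL=0 MEM=2 BR=0, R=3, W=0
[6] MEM needs rd=1 wr=1: WR_PORT; after: ALU=1 MUL=0 MEM=2 BR=0, R=3, W=0
[7] ALU needs rd=2 wr=1: WR_PORT; after: ALU=1 MUL=0 MEM=2 BR=0, R=3, W=0

issued = [0, 1, 3]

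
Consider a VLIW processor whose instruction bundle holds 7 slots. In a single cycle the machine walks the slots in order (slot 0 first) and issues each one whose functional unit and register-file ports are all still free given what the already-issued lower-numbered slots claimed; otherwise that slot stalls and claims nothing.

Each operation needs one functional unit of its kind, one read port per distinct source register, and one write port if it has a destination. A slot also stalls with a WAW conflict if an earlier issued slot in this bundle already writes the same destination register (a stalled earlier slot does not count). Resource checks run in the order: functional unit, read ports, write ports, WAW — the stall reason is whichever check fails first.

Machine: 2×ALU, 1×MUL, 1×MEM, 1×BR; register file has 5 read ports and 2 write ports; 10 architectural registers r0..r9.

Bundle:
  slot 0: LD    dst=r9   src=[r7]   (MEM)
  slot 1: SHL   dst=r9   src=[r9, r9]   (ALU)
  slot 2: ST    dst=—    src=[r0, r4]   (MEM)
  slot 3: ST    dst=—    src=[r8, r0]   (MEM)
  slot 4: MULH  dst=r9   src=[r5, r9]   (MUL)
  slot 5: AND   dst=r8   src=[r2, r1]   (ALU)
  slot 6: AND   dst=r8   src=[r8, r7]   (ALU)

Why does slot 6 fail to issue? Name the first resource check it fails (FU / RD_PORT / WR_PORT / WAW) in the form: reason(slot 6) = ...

#0 MEM src=r7 dispatched  <A:2 Mu:1 Ld:0 B:1 rd:4 wr:1>
#1 ALU src=r9,r9 held:WAW  <A:2 Mu:1 Ld:0 B:1 rd:4 wr:1>
#2 MEM src=r0,r4 held:FU  <A:2 Mu:1 Ld:0 B:1 rd:4 wr:1>
#3 MEM src=r8,r0 held:FU  <A:2 Mu:1 Ld:0 B:1 rd:4 wr:1>
#4 MUL src=r5,r9 held:WAW  <A:2 Mu:1 Ld:0 B:1 rd:4 wr:1>
#5 ALU src=r2,r1 dispatched  <A:1 Mu:1 Ld:0 B:1 rd:2 wr:0>
#6 ALU src=r8,r7 held:WR_PORT  <A:1 Mu:1 Ld:0 B:1 rd:2 wr:0>

reason(slot 6) = WR_PORT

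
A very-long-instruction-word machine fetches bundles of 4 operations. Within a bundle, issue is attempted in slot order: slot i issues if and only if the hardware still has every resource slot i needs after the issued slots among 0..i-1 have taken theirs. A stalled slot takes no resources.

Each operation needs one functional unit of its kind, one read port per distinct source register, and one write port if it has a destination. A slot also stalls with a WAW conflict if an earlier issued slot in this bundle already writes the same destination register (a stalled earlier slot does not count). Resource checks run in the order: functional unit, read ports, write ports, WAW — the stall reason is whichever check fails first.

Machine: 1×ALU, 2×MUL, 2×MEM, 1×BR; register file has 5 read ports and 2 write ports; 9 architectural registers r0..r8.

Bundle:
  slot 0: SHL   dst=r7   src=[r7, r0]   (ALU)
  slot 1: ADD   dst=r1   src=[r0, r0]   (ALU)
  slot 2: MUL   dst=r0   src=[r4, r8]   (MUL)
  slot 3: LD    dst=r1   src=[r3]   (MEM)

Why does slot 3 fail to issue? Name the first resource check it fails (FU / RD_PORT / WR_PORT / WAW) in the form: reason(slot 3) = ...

reason(slot 3) = WR_PORT

[0] ALU needs rd=2 wr=1: ok; after: ALU=0 MUL=2 MEM=2 BR=1, R=3, W=1
[1] ALU needs rd=1 wr=1: FU; after: ALU=0 MUL=2 MEM=2 BR=1, R=3, W=1
[2] MUL needs rd=2 wr=1: ok; after: ALU=0 MUL=1 MEM=2 BR=1, R=1, W=0
[3] MEM needs rd=1 wr=1: WR_PORT; after: ALU=0 MUL=1 MEM=2 BR=1, R=1, W=0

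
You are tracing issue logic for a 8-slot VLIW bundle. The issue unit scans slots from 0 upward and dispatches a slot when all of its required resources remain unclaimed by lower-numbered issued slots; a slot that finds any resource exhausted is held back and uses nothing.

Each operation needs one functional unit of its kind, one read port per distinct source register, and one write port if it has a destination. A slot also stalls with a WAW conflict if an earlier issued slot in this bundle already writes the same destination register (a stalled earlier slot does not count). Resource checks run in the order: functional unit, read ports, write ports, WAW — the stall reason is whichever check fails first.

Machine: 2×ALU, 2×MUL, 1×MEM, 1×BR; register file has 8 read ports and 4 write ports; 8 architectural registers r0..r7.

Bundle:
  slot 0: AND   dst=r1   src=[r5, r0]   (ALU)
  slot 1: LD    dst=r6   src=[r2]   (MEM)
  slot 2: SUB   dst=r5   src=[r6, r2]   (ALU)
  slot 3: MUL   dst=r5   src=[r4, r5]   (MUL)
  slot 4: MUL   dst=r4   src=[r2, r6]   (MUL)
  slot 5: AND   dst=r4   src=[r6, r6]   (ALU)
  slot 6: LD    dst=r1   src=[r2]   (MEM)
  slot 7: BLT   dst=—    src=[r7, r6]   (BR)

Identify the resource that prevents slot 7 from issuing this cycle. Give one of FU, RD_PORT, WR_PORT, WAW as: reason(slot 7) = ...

reason(slot 7) = RD_PORT

  0. ALU→r1 ⇒ go  {1A/2Mu/1Ld/1B | 6r 3w}
  1. MEM→r6 ⇒ go  {1A/2Mu/0Ld/1B | 5r 2w}
  2. ALU→r5 ⇒ go  {0A/2Mu/0Ld/1B | 3r 1w}
  3. MUL→r5 ⇒ no(WAW)  {0A/2Mu/0Ld/1B | 3r 1w}
  4. MUL→r4 ⇒ go  {0A/1Mu/0Ld/1B | 1r 0w}
  5. ALU→r4 ⇒ no(FU)  {0A/1Mu/0Ld/1B | 1r 0w}
  6. MEM→r1 ⇒ no(FU)  {0A/1Mu/0Ld/1B | 1r 0w}
  7. BR ⇒ no(RD_PORT)  {0A/1Mu/0Ld/1B | 1r 0w}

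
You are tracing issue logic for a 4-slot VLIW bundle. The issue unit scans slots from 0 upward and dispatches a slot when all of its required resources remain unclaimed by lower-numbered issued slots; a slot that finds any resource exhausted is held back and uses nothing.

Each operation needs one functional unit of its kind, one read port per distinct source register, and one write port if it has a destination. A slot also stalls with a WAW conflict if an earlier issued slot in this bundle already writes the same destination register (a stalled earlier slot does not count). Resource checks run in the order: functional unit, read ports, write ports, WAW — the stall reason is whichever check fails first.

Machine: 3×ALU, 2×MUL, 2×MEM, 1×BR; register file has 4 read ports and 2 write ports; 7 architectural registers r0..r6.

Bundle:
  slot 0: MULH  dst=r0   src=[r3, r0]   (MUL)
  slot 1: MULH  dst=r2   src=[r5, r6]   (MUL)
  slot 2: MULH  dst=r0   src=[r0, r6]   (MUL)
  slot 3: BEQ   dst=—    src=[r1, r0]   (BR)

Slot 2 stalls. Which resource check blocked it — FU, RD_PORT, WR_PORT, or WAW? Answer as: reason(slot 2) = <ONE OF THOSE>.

(0) want 1×MUL +2rd +1wr — yes → AL3|MU1|ME2|BR1|rd2|wr1
(1) want 1×MUL +2rd +1wr — yes → AL3|MU0|ME2|BR1|rd0|wr0
(2) want 1×MUL +2rd +1wr — FU → AL3|MU0|ME2|BR1|rd0|wr0
(3) want 1×BR +2rd +0wr — RD_PORT → AL3|MU0|ME2|BR1|rd0|wr0

reason(slot 2) = FU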